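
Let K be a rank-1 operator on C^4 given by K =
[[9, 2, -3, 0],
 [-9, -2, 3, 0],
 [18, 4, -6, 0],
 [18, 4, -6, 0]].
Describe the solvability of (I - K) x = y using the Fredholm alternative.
(I - K) is singular (det(I - K) = 0, i.e. 1 ∈ sigma(K)). (I - K) x = y is solvable iff y ⊥ ker((I - K)^*) = span{(9, 2, -3, 0)}, i.e. iff 9y_1 + 2y_2 - 3y_3 = 0. When solvable, the solutions are x = y + c·(1, -1, 2, 2), c arbitrary (ker(I - K) = span{(1, -1, 2, 2)}, dimension 1).

K has rank 1, so it is an outer product K = u v^T: every row of K is a multiple of one row vector. Reading off the entries, u = (1, -1, 2, 2) and v = (9, 2, -3, 0) (row i of K equals u_i·v^T). A rank-one matrix u v^T satisfies K u = u (v·u) and kills the (3)-dimensional subspace v^⊥, so its characteristic polynomial is lambda^3 (lambda - v·u) with v·u = tr K = 1. Hence the eigenvalues of I - K are 1 (multiplicity 3) and 1 - (1) = 0, so det(I - K) = 0. (Direct check: I - K =
[[-8, -2, 3, 0],
 [9, 3, -3, 0],
 [-18, -4, 7, 0],
 [-18, -4, 6, 1]]
has determinant 0.) So 1 is an eigenvalue of K and (I - K) is not invertible. The finite-dimensional Fredholm alternative says: either (I - K) is invertible, or ker(I - K) ≠ {0} and then range(I - K) = ker((I - K)^*)^⊥, with dim ker(I - K) = dim ker((I - K)^*). We are in the second case, so we need both kernels. Kernel of I - K: (I - K) u = u - u (v·u) = u - u = 0, so ker(I - K) = span{u} = span{(1, -1, 2, 2)} (it is exactly 1-dimensional because rank(I - K) = 3). Kernel of the adjoint: K is real, so (I - K)^* = I - K^T = I - v u^T, and (I - v u^T) v = v - v (u·v) = 0; hence ker((I - K)^*) = span{v} = span{(9, 2, -3, 0)}. Therefore (I - K) x = y is solvable iff <y, v> = 0, i.e. iff 9y_1 + 2y_2 - 3y_3 = 0. When this holds, K y = u (v·y) = 0, so (I - K) y = y and x = y is a particular solution; the full solution set is the line x = y + c·u = y + c·(1, -1, 2, 2), c ∈ C.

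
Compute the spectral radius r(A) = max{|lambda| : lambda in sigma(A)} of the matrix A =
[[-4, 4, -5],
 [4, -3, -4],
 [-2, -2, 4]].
r(A) ≈ 7.5518

The eigenvalues of A are the roots of its characteristic polynomial. With M = A (coefficients from the trace, the sum of principal 2x2 minors, and det A):
  p(λ) = det(λ I - M) = λ^3 + 3λ^2 - 50λ - 118.
No integer candidate from the rational root theorem (±divisors of 118) is a root, so the roots are irrational. The cubic discriminant is Δ = 477896 > 0, so there are three distinct real roots. p(-8) = -38 and p(-7) = 36 have opposite signs, so a root lies in (-8, -7); Newton's method refines it to λ ≈ -7.5518. p(-3) = 32 and p(-2) = -14 have opposite signs, so a root lies in (-3, -2); Newton's method refines it to λ ≈ -2.2854. p(6) = -94 and p(7) = 22 have opposite signs, so a root lies in (6, 7); Newton's method refines it to λ ≈ 6.8372. Check (Vieta): the three roots sum to -3, matching tr M = -3.
Thus the eigenvalues (to 4 decimals) are -7.5518 (modulus 7.5518); -2.2854 (modulus 2.2854); 6.8372 (modulus 6.8372). The spectral radius is the largest modulus: r(A) ≈ 7.5518. (Cross-check: r(A) ≤ ||A||_2 ≈ 8.151; equality holds whenever A is normal, though it can also hold for some non-normal A.)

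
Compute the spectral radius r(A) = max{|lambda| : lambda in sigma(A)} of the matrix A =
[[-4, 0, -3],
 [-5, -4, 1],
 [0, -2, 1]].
r(A) ≈ 5.94

The eigenvalues of A are the roots of its characteristic polynomial. With M = A (coefficients from the trace, the sum of principal 2x2 minors, and det A):
  p(λ) = det(λ I - M) = λ^3 + 7λ^2 + 10λ + 22.
No integer candidate from the rational root theorem (±divisors of 22) is a root, so the roots are irrational. The cubic discriminant is Δ = -14632 < 0, so there is one real root and a complex-conjugate pair. p(-6) = -2 and p(-5) = 22 have opposite signs, so a root lies in (-6, -5); Newton's method refines it to λ ≈ -5.94. Dividing out (λ - (-5.94)) leaves approximately λ^2 + 1.06λ + 3.7037. For λ^2 + 1.06λ + 3.7037 the discriminant is -13.6912. It is negative, so the remaining roots are the complex-conjugate pair λ ≈ -0.53 ± 1.8501i. Their product equals the constant term, so |λ|^2 ≈ 3.7037 and |λ| ≈ 1.9245.
Thus the eigenvalues (to 4 decimals) are -5.94 (modulus 5.94); -0.53 ± 1.8501i (modulus 1.9245). The spectral radius is the largest modulus: r(A) ≈ 5.94. (Cross-check: r(A) ≤ ||A||_2 ≈ 7.3003; equality holds whenever A is normal, though it can also hold for some non-normal A.)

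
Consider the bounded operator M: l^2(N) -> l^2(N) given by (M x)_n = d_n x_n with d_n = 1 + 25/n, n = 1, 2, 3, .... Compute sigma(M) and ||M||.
sigma(M) = {1 + 25/n : n ≥ 1} ∪ {1}; ||M|| = 26

A bounded diagonal operator on l^2 with diagonal entries d_n has spectrum equal to the closure of {d_n : n ≥ 1}: every d_n is an eigenvalue (with eigenvector e_n), so {d_n} ⊂ sigma(M); the spectrum is closed, so its closure is too; and for lambda not in the closure, (M - lambda I) has bounded inverse (the diagonal entries 1/(d_n - lambda) are bounded). For our sequence d_n = 1 + 25/n, n = 1, 2, 3, ...:
  - {d_n} = {1 + 25/n : n ≥ 1}; the only limit point is 1
  - closure = {1 + 25/n : n ≥ 1} ∪ {1}
For the norm: a diagonal operator has ||M|| = sup_n |d_n|. Here d_n = 1 + 25/n is positive and decreasing, so sup_n |d_n| = d_1 = 1 + 25 = 26. So ||M|| = 26.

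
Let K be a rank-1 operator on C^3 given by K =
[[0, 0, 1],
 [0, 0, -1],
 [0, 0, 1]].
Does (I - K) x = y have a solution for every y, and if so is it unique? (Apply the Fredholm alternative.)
(I - K) is singular (det(I - K) = 0, i.e. 1 ∈ sigma(K)). (I - K) x = y is solvable iff y ⊥ ker((I - K)^*) = span{(0, 0, 1)}, i.e. iff y_3 = 0. When solvable, the solutions are x = y + c·(1, -1, 1), c arbitrary (ker(I - K) = span{(1, -1, 1)}, dimension 1).

K has rank 1, so it is an outer product K = u v^T: every row of K is a multiple of one row vector. Reading off the entries, u = (1, -1, 1) and v = (0, 0, 1) (row i of K equals u_i·v^T). A rank-one matrix u v^T satisfies K u = u (v·u) and kills the (2)-dimensional subspace v^⊥, so its characteristic polynomial is lambda^2 (lambda - v·u) with v·u = tr K = 1. Hence the eigenvalues of I - K are 1 (multiplicity 2) and 1 - (1) = 0, so det(I - K) = 0. (Direct check: I - K =
[[1, 0, -1],
 [0, 1, 1],
 [0, 0, 0]]
has determinant 0.) So 1 is an eigenvalue of K and (I - K) is not invertible. The finite-dimensional Fredholm alternative says: either (I - K) is invertible, or ker(I - K) ≠ {0} and then range(I - K) = ker((I - K)^*)^⊥, with dim ker(I - K) = dim ker((I - K)^*). We are in the second case, so we need both kernels. Kernel of I - K: (I - K) u = u - u (v·u) = u - u = 0, so ker(I - K) = span{u} = span{(1, -1, 1)} (it is exactly 1-dimensional because rank(I - K) = 2). Kernel of the adjoint: K is real, so (I - K)^* = I - K^T = I - v u^T, and (I - v u^T) v = v - v (u·v) = 0; hence ker((I - K)^*) = span{v} = span{(0, 0, 1)}. Therefore (I - K) x = y is solvable iff <y, v> = 0, i.e. iff y_3 = 0. When this holds, K y = u (v·y) = 0, so (I - K) y = y and x = y is a particular solution; the full solution set is the line x = y + c·u = y + c·(1, -1, 1), c ∈ C.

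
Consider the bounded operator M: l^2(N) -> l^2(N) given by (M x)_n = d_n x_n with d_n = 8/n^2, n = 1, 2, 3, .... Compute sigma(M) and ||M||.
sigma(M) = {8/n^2 : n ≥ 1} ∪ {0}; ||M|| = 8

A bounded diagonal operator on l^2 with diagonal entries d_n has spectrum equal to the closure of {d_n : n ≥ 1}: every d_n is an eigenvalue (with eigenvector e_n), so {d_n} ⊂ sigma(M); the spectrum is closed, so its closure is too; and for lambda not in the closure, (M - lambda I) has bounded inverse (the diagonal entries 1/(d_n - lambda) are bounded). For our sequence d_n = 8/n^2, n = 1, 2, 3, ...:
  - {d_n} = {8/n^2 : n ≥ 1}; the only limit point is 0
  - closure = {8/n^2 : n ≥ 1} ∪ {0}
For the norm: a diagonal operator has ||M|| = sup_n |d_n|. Here d_n = 8/n^2 is positive and decreasing, so sup_n |d_n| = d_1 = 8. So ||M|| = 8.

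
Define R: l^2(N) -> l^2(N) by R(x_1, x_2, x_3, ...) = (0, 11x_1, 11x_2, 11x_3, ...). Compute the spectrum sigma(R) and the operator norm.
sigma(R) = closed disk {z in C : |z| ≤ 11}; ||R|| = 11

Note R = 11·U where U is the unit right shift (U x)_k = x_{k-1} (with x_0 := 0); so ||R|| = 11||U|| and sigma(R) = 11·sigma(U). ||R x||^2 = sum_{k≥1} |11x_k|^2 = 121||x||^2, so ||R|| = 11 and sigma(R) ⊂ {|z| ≤ 11}. For any |lambda| < 11, the equation (R - lambda I) x = 0 forces x_1 = 0, then 11x_k = lambda x_{k+1} ⇒ x = 0, so R has no eigenvalues. But (R - lambda I) is not surjective for |lambda| < 11: solving (R - lambda I) x = e_1 would require x_n proportional to (lambda/11)^(-n), which is not in l^2. So every |lambda| < 11 lies in the residual spectrum. The boundary |lambda| = 11 is in the approximate point spectrum (the spectrum is closed). Hence sigma(R) is the closed disk of radius 11.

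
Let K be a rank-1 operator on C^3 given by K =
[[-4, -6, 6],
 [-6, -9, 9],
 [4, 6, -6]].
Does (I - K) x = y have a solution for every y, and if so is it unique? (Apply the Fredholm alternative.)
(I - K) is invertible (det(I - K) = 20 ≠ 0), so for every y in C^3 the equation (I - K) x = y has a unique solution.

K has rank 1, so it is an outer product K = u v^T: every row of K is a multiple of one row vector. Reading off the entries, u = (2, 3, -2) and v = (-2, -3, 3) (row i of K equals u_i·v^T). A rank-one matrix u v^T satisfies K u = u (v·u) and kills the (2)-dimensional subspace v^⊥, so its characteristic polynomial is lambda^2 (lambda - v·u) with v·u = tr K = -19. Hence the eigenvalues of I - K are 1 (multiplicity 2) and 1 - (-19) = 20, so det(I - K) = 20. (Direct check: I - K =
[[5, 6, -6],
 [6, 10, -9],
 [-4, -6, 7]]
has determinant 20.) The finite-dimensional Fredholm alternative says: either (I - K) is invertible, or ker(I - K) ≠ {0} and then range(I - K) = ker((I - K)^*)^⊥, with dim ker(I - K) = dim ker((I - K)^*). Since det(I - K) ≠ 0, 1 is not an eigenvalue of K and ker(I - K) = {0}, so we are in the first case: for every y there is a unique x = (I - K)^(-1) y. Explicitly, by the Sherman–Morrison formula, (I - u v^T)^(-1) = I + u v^T/(1 - v·u), i.e. (I - K)^(-1) = I + K/(20).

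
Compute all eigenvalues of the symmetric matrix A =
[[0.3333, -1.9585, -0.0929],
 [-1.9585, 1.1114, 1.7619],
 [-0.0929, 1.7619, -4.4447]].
sigma(A) ≈ {-5, -1, 3}

A is real symmetric, so its spectrum consists of real eigenvalues. Expanding the characteristic polynomial of the displayed matrix gives
  det(λ I - A) = p(λ) = λ^3 + (3)λ^2 + (-13)λ + (-15).
Solving p(λ) = 0 yields eigenvalues ≈ -5, -1, 3. (A is shown rounded to 4 decimals, so these recover the underlying integer eigenvalues to within that precision.)
Verification: the trace of A = -3 equals the sum of eigenvalues -3, and det(A) ≈ 14.9991 matches the eigenvalue product 15.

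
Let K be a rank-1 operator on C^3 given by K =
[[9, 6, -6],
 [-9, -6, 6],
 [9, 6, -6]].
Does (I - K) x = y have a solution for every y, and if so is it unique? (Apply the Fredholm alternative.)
(I - K) is invertible (det(I - K) = 4 ≠ 0), so for every y in C^3 the equation (I - K) x = y has a unique solution.

K has rank 1, so it is an outer product K = u v^T: every row of K is a multiple of one row vector. Reading off the entries, u = (3, -3, 3) and v = (3, 2, -2) (row i of K equals u_i·v^T). A rank-one matrix u v^T satisfies K u = u (v·u) and kills the (2)-dimensional subspace v^⊥, so its characteristic polynomial is lambda^2 (lambda - v·u) with v·u = tr K = -3. Hence the eigenvalues of I - K are 1 (multiplicity 2) and 1 - (-3) = 4, so det(I - K) = 4. (Direct check: I - K =
[[-8, -6, 6],
 [9, 7, -6],
 [-9, -6, 7]]
has determinant 4.) The finite-dimensional Fredholm alternative says: either (I - K) is invertible, or ker(I - K) ≠ {0} and then range(I - K) = ker((I - K)^*)^⊥, with dim ker(I - K) = dim ker((I - K)^*). Since det(I - K) ≠ 0, 1 is not an eigenvalue of K and ker(I - K) = {0}, so we are in the first case: for every y there is a unique x = (I - K)^(-1) y. Explicitly, by the Sherman–Morrison formula, (I - u v^T)^(-1) = I + u v^T/(1 - v·u), i.e. (I - K)^(-1) = I + K/(4).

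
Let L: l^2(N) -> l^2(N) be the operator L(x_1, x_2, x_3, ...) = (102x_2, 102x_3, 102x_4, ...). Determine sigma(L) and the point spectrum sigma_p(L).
sigma(L) = closed disk {z in C : |z| ≤ 102}; sigma_p(L) = open disk {z in C : |z| < 102}

Note L = 102·V where V is the unit left shift (V x)_k = x_{k+1}; so sigma(L) = 102·sigma(V) and ||L|| = 102||V||. ||L x||^2 = 10404sum_{k≥2} |x_k|^2 ≤ 10404||x||^2, with equality on {x : x_1 = 0}, so ||L|| = 102. For any lambda with |lambda| < 102, set r = lambda/102 (|r| < 1); the vector x = (1, r, r^2, ...) is in l^2 and satisfies L x = 102(r, r^2, ...) = lambda x, so lambda is an eigenvalue. On the boundary |lambda| = 102 the geometric series diverges, so no l^2 eigenvector exists, but these lambda lie in the approximate point spectrum. Hence sigma(L) is the closed disk of radius 102 and sigma_p(L) is the open disk.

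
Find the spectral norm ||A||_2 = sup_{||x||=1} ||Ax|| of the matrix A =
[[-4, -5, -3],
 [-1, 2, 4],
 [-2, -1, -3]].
||A||_2 ≈ 8.3568 (= sqrt(largest eigenvalue of A^T A))

||A||_2 = sigma_max(A) = sqrt(lambda_max(A^T A)). Form the symmetric matrix M = A^T A =
[[21, 20, 14],
 [20, 30, 26],
 [14, 26, 34]].
Its characteristic polynomial (trace, sum of principal 2x2 minors, determinant of M give the coefficients) is
  p(λ) = det(λ I - M) = λ^3 - 85λ^2 + 1092λ - 2304.
No integer candidate from the rational root theorem (±divisors of 2304) is a root, so the roots are irrational. The cubic discriminant is Δ = 1453197456 > 0, so there are three distinct real roots. p(2) = -452 and p(3) = 234 have opposite signs, so a root lies in (2, 3); Newton's method refines it to λ ≈ 2.6327. p(12) = 288 and p(13) = -276 have opposite signs, so a root lies in (12, 13); Newton's method refines it to λ ≈ 12.5316. p(69) = -3132 and p(70) = 636 have opposite signs, so a root lies in (69, 70); Newton's method refines it to λ ≈ 69.8357. Check (Vieta): the three roots sum to 85, matching tr M = 85.
So the eigenvalues of A^T A are ≈ 2.6327, 12.5316, 69.8357 (all ≥ 0, as they must be for A^T A). The largest is λ_max ≈ 69.8357, hence ||A||_2 = sqrt(λ_max) ≈ 8.3568.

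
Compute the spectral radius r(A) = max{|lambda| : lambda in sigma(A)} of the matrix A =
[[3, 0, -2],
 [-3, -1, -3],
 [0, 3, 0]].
r(A) ≈ 3.6853

The eigenvalues of A are the roots of its characteristic polynomial. With M = A (coefficients from the trace, the sum of principal 2x2 minors, and det A):
  p(λ) = det(λ I - M) = λ^3 - 2λ^2 + 6λ - 45.
No integer candidate from the rational root theorem (±divisors of 45) is a root, so the roots are irrational. The cubic discriminant is Δ = -47115 < 0, so there is one real root and a complex-conjugate pair. p(3) = -18 and p(4) = 11 have opposite signs, so a root lies in (3, 4); Newton's method refines it to λ ≈ 3.6853. Dividing out (λ - (3.6853)) leaves approximately λ^2 + 1.6853λ + 12.2107. For λ^2 + 1.6853λ + 12.2107 the discriminant is -46.0028. It is negative, so the remaining roots are the complex-conjugate pair λ ≈ -0.8426 ± 3.3913i. Their product equals the constant term, so |λ|^2 ≈ 12.2107 and |λ| ≈ 3.4944.
Thus the eigenvalues (to 4 decimals) are 3.6853 (modulus 3.6853); -0.8426 ± 3.3913i (modulus 3.4944). The spectral radius is the largest modulus: r(A) ≈ 3.6853. (Cross-check: r(A) ≤ ||A||_2 ≈ 4.5712; equality holds whenever A is normal, though it can also hold for some non-normal A.)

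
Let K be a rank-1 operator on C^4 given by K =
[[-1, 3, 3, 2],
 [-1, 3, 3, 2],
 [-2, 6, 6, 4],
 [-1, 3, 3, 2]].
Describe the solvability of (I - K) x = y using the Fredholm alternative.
(I - K) is invertible (det(I - K) = -9 ≠ 0), so for every y in C^4 the equation (I - K) x = y has a unique solution.

K has rank 1, so it is an outer product K = u v^T: every row of K is a multiple of one row vector. Reading off the entries, u = (1, 1, 2, 1) and v = (-1, 3, 3, 2) (row i of K equals u_i·v^T). A rank-one matrix u v^T satisfies K u = u (v·u) and kills the (3)-dimensional subspace v^⊥, so its characteristic polynomial is lambda^3 (lambda - v·u) with v·u = tr K = 10. Hence the eigenvalues of I - K are 1 (multiplicity 3) and 1 - (10) = -9, so det(I - K) = -9. (Direct check: I - K =
[[2, -3, -3, -2],
 [1, -2, -3, -2],
 [2, -6, -5, -4],
 [1, -3, -3, -1]]
has determinant -9.) The finite-dimensional Fredholm alternative says: either (I - K) is invertible, or ker(I - K) ≠ {0} and then range(I - K) = ker((I - K)^*)^⊥, with dim ker(I - K) = dim ker((I - K)^*). Since det(I - K) ≠ 0, 1 is not an eigenvalue of K and ker(I - K) = {0}, so we are in the first case: for every y there is a unique x = (I - K)^(-1) y. Explicitly, by the Sherman–Morrison formula, (I - u v^T)^(-1) = I + u v^T/(1 - v·u), i.e. (I - K)^(-1) = I + K/(-9).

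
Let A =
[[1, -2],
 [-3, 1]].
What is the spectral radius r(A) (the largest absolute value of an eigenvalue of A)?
r(A) = (2 + sqrt(24))/2 ≈ 3.4495

The eigenvalues of A are the roots of its characteristic polynomial. With M = A (coefficients from the trace and determinant):
  p(λ) = det(λ I - M) = λ^2 - 2λ - 5.
For λ^2 - 2λ - 5 the discriminant is 24. It is nonnegative but not a perfect square, so the roots are real and irrational: λ = (2 ± sqrt(24))/2 ≈ 3.4495, -1.4495.
Thus the eigenvalues (to 4 decimals) are 3.4495 (modulus 3.4495); -1.4495 (modulus 1.4495). The spectral radius is the largest modulus: r(A) = (2 + sqrt(24))/2 ≈ 3.4495. (Cross-check: r(A) ≤ ||A||_2 ≈ 3.618; equality holds whenever A is normal, though it can also hold for some non-normal A.)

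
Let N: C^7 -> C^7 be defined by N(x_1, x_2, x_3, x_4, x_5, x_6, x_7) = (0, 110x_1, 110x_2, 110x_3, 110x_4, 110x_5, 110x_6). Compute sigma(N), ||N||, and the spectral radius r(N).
sigma(N) = {0}; ||N|| = 110; r(N) = 0. (N is nilpotent with N^7 = 0.)

On C^7, N is a strictly lower-triangular matrix with 110 on the subdiagonal and zeros elsewhere, so its characteristic polynomial is lambda^7 and every eigenvalue is 0: sigma(N) = {0}. For the operator norm, N e_i = 110e_{i+1} for i = 1, ..., 6 and N e_7 = 0, so the singular values of N are 110 (with multiplicity 6) and 0; hence ||N|| = 110. The spectral radius r(N) = max|lambda| = 0. Note ||N|| > r(N) — characteristic of non-normal nilpotent operators. Indeed N^7 = 0.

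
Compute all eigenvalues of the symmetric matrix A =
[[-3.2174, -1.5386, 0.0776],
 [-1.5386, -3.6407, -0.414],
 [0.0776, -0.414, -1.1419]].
sigma(A) ≈ {-5, -2, -1}

A is real symmetric, so its spectrum consists of real eigenvalues. Expanding the characteristic polynomial of the displayed matrix gives
  det(λ I - A) = p(λ) = λ^3 + (8)λ^2 + (17)λ + (10).
Solving p(λ) = 0 yields eigenvalues ≈ -5, -2, -1. (A is shown rounded to 4 decimals, so these recover the underlying integer eigenvalues to within that precision.)
Verification: the trace of A = -8 equals the sum of eigenvalues -8, and det(A) ≈ -10.0003 matches the eigenvalue product -10.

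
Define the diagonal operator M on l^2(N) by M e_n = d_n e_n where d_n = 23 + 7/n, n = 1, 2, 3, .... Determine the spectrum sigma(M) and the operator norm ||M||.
sigma(M) = {23 + 7/n : n ≥ 1} ∪ {23}; ||M|| = 30

A bounded diagonal operator on l^2 with diagonal entries d_n has spectrum equal to the closure of {d_n : n ≥ 1}: every d_n is an eigenvalue (with eigenvector e_n), so {d_n} ⊂ sigma(M); the spectrum is closed, so its closure is too; and for lambda not in the closure, (M - lambda I) has bounded inverse (the diagonal entries 1/(d_n - lambda) are bounded). For our sequence d_n = 23 + 7/n, n = 1, 2, 3, ...:
  - {d_n} = {23 + 7/n : n ≥ 1}; the only limit point is 23
  - closure = {23 + 7/n : n ≥ 1} ∪ {23}
For the norm: a diagonal operator has ||M|| = sup_n |d_n|. Here d_n = 23 + 7/n is positive and decreasing, so sup_n |d_n| = d_1 = 23 + 7 = 30. So ||M|| = 30.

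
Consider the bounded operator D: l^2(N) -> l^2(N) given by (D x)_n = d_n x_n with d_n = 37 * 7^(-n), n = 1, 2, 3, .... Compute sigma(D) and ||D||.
sigma(D) = {37 * 7^(-n) : n ≥ 1} ∪ {0}; ||D|| = 37/7

A bounded diagonal operator on l^2 with diagonal entries d_n has spectrum equal to the closure of {d_n : n ≥ 1}: every d_n is an eigenvalue (with eigenvector e_n), so {d_n} ⊂ sigma(D); the spectrum is closed, so its closure is too; and for lambda not in the closure, (D - lambda I) has bounded inverse (the diagonal entries 1/(d_n - lambda) are bounded). For our sequence d_n = 37 * 7^(-n), n = 1, 2, 3, ...:
  - {d_n} = {37 * 7^(-n) : n ≥ 1}; the only limit point is 0
  - closure = {37 * 7^(-n) : n ≥ 1} ∪ {0}
For the norm: a diagonal operator has ||D|| = sup_n |d_n|. Here d_n = 37 * 7^(-n) is positive and decreasing, so sup_n |d_n| = d_1 = 37/7. So ||D|| = 37/7.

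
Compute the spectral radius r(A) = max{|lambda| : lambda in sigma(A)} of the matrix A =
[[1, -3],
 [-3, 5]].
r(A) = (6 + sqrt(52))/2 ≈ 6.6056

The eigenvalues of A are the roots of its characteristic polynomial. With M = A (coefficients from the trace and determinant):
  p(λ) = det(λ I - M) = λ^2 - 6λ - 4.
For λ^2 - 6λ - 4 the discriminant is 52. It is nonnegative but not a perfect square, so the roots are real and irrational: λ = (6 ± sqrt(52))/2 ≈ 6.6056, -0.6056.
Thus the eigenvalues (to 4 decimals) are 6.6056 (modulus 6.6056); -0.6056 (modulus 0.6056). The spectral radius is the largest modulus: r(A) = (6 + sqrt(52))/2 ≈ 6.6056. (Cross-check: r(A) ≤ ||A||_2 ≈ 6.6056; equality holds whenever A is normal, though it can also hold for some non-normal A.)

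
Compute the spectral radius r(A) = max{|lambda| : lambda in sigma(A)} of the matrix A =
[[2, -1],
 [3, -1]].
r(A) = 1

The eigenvalues of A are the roots of its characteristic polynomial. With M = A (coefficients from the trace and determinant):
  p(λ) = det(λ I - M) = λ^2 - λ + 1.
For λ^2 - λ + 1 the discriminant is -3. It is negative, so the roots are the complex-conjugate pair λ = 1/2 ± (sqrt(3)/2) i ≈ 0.5 ± 0.866i. For a conjugate pair the product of the roots equals the constant term, so |λ|^2 = 1 and |λ| = sqrt(1) = 1.
Thus the eigenvalues (to 4 decimals) are 0.5 ± 0.866i (modulus 1). The spectral radius is the largest modulus: r(A) = 1. (Cross-check: r(A) ≤ ||A||_2 ≈ 3.8643; equality holds whenever A is normal, though it can also hold for some non-normal A.)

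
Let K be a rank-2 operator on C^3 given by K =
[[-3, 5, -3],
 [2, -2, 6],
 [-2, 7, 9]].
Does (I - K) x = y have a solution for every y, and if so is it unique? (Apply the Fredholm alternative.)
(I - K) is invertible (det(I - K) = -100 ≠ 0), so for every y in C^3 the equation (I - K) x = y has a unique solution.

K has rank 2 and factors as K = U V^T = u1 v1^T + u2 v2^T with u1 = (-1, 2, 3), v1 = (0, 1, 3), u2 = (-3, 2, -2), v2 = (1, -2, 0) (multiplying out reproduces the displayed K). The nonzero eigenvalues of U V^T coincide with those of the 2 x 2 matrix G = V^T U = [[v1·u1, v1·u2], [v2·u1, v2·u2]] = [[11, -4], [-5, -7]], and by the Sylvester determinant identity det(I_3 - U V^T) = det(I_2 - V^T U) = det([[-10, 4], [5, 8]]) = (-10)(8) - (4)(5) = -100. (Direct check: I - K =
[[4, -5, 3],
 [-2, 3, -6],
 [2, -7, -8]]
has determinant -100.) The finite-dimensional Fredholm alternative says: either (I - K) is invertible, or ker(I - K) ≠ {0} and then range(I - K) = ker((I - K)^*)^⊥, with dim ker(I - K) = dim ker((I - K)^*). Since det(I - K) ≠ 0, 1 is not an eigenvalue of K and ker(I - K) = {0}, so we are in the first case: for every y there is a unique x = (I - K)^(-1) y. (Explicitly, by the Woodbury identity, (I - U V^T)^(-1) = I + U (I_2 - G)^(-1) V^T.)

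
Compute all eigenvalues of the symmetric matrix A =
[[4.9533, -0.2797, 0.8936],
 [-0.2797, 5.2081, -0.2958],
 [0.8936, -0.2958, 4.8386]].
sigma(A) ≈ {4, 5, 6}

A is real symmetric, so its spectrum consists of real eigenvalues. Expanding the characteristic polynomial of the displayed matrix gives
  det(λ I - A) = p(λ) = λ^3 + (-15)λ^2 + (74)λ + (-120).
Solving p(λ) = 0 yields eigenvalues ≈ 4, 5, 6. (A is shown rounded to 4 decimals, so these recover the underlying integer eigenvalues to within that precision.)
Verification: the trace of A = 15 equals the sum of eigenvalues 15, and det(A) ≈ 119.9999 matches the eigenvalue product 120.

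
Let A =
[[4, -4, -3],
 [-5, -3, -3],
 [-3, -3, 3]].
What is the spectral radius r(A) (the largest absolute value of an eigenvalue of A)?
r(A) ≈ 6.9057

The eigenvalues of A are the roots of its characteristic polynomial. With M = A (coefficients from the trace, the sum of principal 2x2 minors, and det A):
  p(λ) = det(λ I - M) = λ^3 - 4λ^2 - 47λ + 186.
No integer candidate from the rational root theorem (±divisors of 186) is a root, so the roots are irrational. The cubic discriminant is Δ = 193584 > 0, so there are three distinct real roots. p(-7) = -24 and p(-6) = 108 have opposite signs, so a root lies in (-7, -6); Newton's method refines it to λ ≈ -6.8422. p(3) = 36 and p(4) = -2 have opposite signs, so a root lies in (3, 4); Newton's method refines it to λ ≈ 3.9365. p(6) = -24 and p(7) = 4 have opposite signs, so a root lies in (6, 7); Newton's method refines it to λ ≈ 6.9057. Check (Vieta): the three roots sum to 4, matching tr M = 4.
Thus the eigenvalues (to 4 decimals) are -6.8422 (modulus 6.8422); 3.9365 (modulus 3.9365); 6.9057 (modulus 6.9057). The spectral radius is the largest modulus: r(A) ≈ 6.9057. (Cross-check: r(A) ≤ ||A||_2 ≈ 7.305; equality holds whenever A is normal, though it can also hold for some non-normal A.)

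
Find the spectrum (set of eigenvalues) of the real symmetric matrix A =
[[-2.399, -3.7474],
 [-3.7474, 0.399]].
sigma(A) ≈ {-5, 3}

A is real symmetric, so its spectrum consists of real eigenvalues. Expanding the characteristic polynomial of the displayed matrix gives
  det(λ I - A) = p(λ) = λ^2 + (2)λ + (-15).
Solving p(λ) = 0 yields eigenvalues ≈ -5, 3. (A is shown rounded to 4 decimals, so these recover the underlying integer eigenvalues to within that precision.)
Verification: the trace of A = -2 equals the sum of eigenvalues -2, and det(A) ≈ -15.0002 matches the eigenvalue product -15.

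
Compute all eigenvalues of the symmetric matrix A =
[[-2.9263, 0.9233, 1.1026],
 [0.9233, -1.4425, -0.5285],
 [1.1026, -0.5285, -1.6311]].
sigma(A) ≈ {-4, -1} (-1 with multiplicity 2)

A is real symmetric, so its spectrum consists of real eigenvalues. Expanding the characteristic polynomial of the displayed matrix gives
  det(λ I - A) = p(λ) = λ^3 + (6)λ^2 + (9)λ + (4).
Solving p(λ) = 0 yields eigenvalues ≈ -4, -1, -1. (A is shown rounded to 4 decimals, so these recover the underlying integer eigenvalues to within that precision.)
Verification: the trace of A = -6 equals the sum of eigenvalues -6, and det(A) ≈ -3.9997 matches the eigenvalue product -4.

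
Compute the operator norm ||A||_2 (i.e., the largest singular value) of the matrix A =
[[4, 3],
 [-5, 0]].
||A||_2 = sqrt(45) ≈ 6.7082 (= sqrt(largest eigenvalue of A^T A))

||A||_2 = sigma_max(A) = sqrt(lambda_max(A^T A)). Form the symmetric matrix M = A^T A =
[[41, 12],
 [12, 9]].
Its characteristic polynomial (trace, determinant of M give the coefficients) is
  p(λ) = det(λ I - M) = λ^2 - 50λ + 225.
For λ^2 - 50λ + 225 the discriminant is 1600. It is a perfect square (40^2), so the roots are rational: λ = (50 ± 40)/2 = 45, 5.
So the eigenvalues of A^T A are ≈ 5, 45 (all ≥ 0, as they must be for A^T A). The largest is λ_max = 45, hence ||A||_2 = sqrt(λ_max) = sqrt(45) ≈ 6.7082.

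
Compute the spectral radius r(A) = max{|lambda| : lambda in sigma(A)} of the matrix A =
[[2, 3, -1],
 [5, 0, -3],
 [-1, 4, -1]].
r(A) ≈ 4.1134

The eigenvalues of A are the roots of its characteristic polynomial. With M = A (coefficients from the trace, the sum of principal 2x2 minors, and det A):
  p(λ) = det(λ I - M) = λ^3 - λ^2 - 6λ - 28.
No integer candidate from the rational root theorem (±divisors of 28) is a root, so the roots are irrational. The cubic discriminant is Δ = -23404 < 0, so there is one real root and a complex-conjugate pair. p(4) = -4 and p(5) = 42 have opposite signs, so a root lies in (4, 5); Newton's method refines it to λ ≈ 4.1134. Dividing out (λ - (4.1134)) leaves approximately λ^2 + 3.1134λ + 6.807. For λ^2 + 3.1134λ + 6.807 the discriminant is -17.5343. It is negative, so the remaining roots are the complex-conjugate pair λ ≈ -1.5567 ± 2.0937i. Their product equals the constant term, so |λ|^2 ≈ 6.807 and |λ| ≈ 2.609.
Thus the eigenvalues (to 4 decimals) are 4.1134 (modulus 4.1134); -1.5567 ± 2.0937i (modulus 2.609). The spectral radius is the largest modulus: r(A) ≈ 4.1134. (Cross-check: r(A) ≤ ||A||_2 ≈ 6.3942; equality holds whenever A is normal, though it can also hold for some non-normal A.)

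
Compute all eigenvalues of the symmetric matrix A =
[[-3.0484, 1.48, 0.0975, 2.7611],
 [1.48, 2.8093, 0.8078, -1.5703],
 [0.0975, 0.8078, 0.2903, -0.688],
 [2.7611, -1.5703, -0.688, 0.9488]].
sigma(A) ≈ {-5, 0, 2, 4}

A is real symmetric, so its spectrum consists of real eigenvalues. Expanding the characteristic polynomial of the displayed matrix gives
  det(λ I - A) = p(λ) = λ^4 + (-1)λ^3 + (-22)λ^2 + (39.9989)λ + (0).
Solving p(λ) = 0 yields eigenvalues ≈ -5, 0, 2, 4. (A is shown rounded to 4 decimals, so these recover the underlying integer eigenvalues to within that precision.)
Verification: the trace of A = 1 equals the sum of eigenvalues 1, and det(A) ≈ 0.0008 matches the eigenvalue product 0.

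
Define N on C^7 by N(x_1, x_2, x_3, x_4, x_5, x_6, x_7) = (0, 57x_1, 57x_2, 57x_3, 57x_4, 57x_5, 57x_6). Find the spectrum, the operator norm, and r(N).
sigma(N) = {0}; ||N|| = 57; r(N) = 0. (N is nilpotent with N^7 = 0.)

On C^7, N is a strictly lower-triangular matrix with 57 on the subdiagonal and zeros elsewhere, so its characteristic polynomial is lambda^7 and every eigenvalue is 0: sigma(N) = {0}. For the operator norm, N e_i = 57e_{i+1} for i = 1, ..., 6 and N e_7 = 0, so the singular values of N are 57 (with multiplicity 6) and 0; hence ||N|| = 57. The spectral radius r(N) = max|lambda| = 0. Note ||N|| > r(N) — characteristic of non-normal nilpotent operators. Indeed N^7 = 0.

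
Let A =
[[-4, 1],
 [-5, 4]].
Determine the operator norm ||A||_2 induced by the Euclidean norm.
||A||_2 = sqrt((58 + sqrt(2880))/2) ≈ 7.4721 (= sqrt(largest eigenvalue of A^T A))

||A||_2 = sigma_max(A) = sqrt(lambda_max(A^T A)). Form the symmetric matrix M = A^T A =
[[41, -24],
 [-24, 17]].
Its characteristic polynomial (trace, determinant of M give the coefficients) is
  p(λ) = det(λ I - M) = λ^2 - 58λ + 121.
For λ^2 - 58λ + 121 the discriminant is 2880. It is nonnegative but not a perfect square, so the roots are real and irrational: λ = (58 ± sqrt(2880))/2 ≈ 55.8328, 2.1672.
So the eigenvalues of A^T A are ≈ 2.1672, 55.8328 (all ≥ 0, as they must be for A^T A). The largest is λ_max = (58 + sqrt(2880))/2 ≈ 55.8328, hence ||A||_2 = sqrt(λ_max) = sqrt((58 + sqrt(2880))/2) ≈ 7.4721.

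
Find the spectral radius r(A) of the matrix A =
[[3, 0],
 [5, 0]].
r(A) = 3

The eigenvalues of A are the roots of its characteristic polynomial. With M = A (coefficients from the trace and determinant):
  p(λ) = det(λ I - M) = λ^2 - 3λ.
For λ^2 - 3λ the discriminant is 9. It is a perfect square (3^2), so the roots are rational: λ = (3 ± 3)/2 = 3, 0.
Thus the eigenvalues (to 4 decimals) are 3 (modulus 3); 0 (modulus 0). The spectral radius is the largest modulus: r(A) = 3. (Cross-check: r(A) ≤ ||A||_2 ≈ 5.831; equality holds whenever A is normal, though it can also hold for some non-normal A.)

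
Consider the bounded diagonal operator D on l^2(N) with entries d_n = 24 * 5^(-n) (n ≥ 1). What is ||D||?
||D|| = 24/5 (attained at n = 1)

For D diagonal, ||D|| = sup_n |d_n|. The sequence d_n = 24 * 5^(-n) is positive and strictly decreasing (ratio 5^(-1) < 1), so the supremum is d_1 = 24/5. Hence ||D|| = 24/5.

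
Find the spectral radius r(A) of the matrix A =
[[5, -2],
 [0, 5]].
r(A) = 5

The eigenvalues of A are the roots of its characteristic polynomial. With M = A (coefficients from the trace and determinant):
  p(λ) = det(λ I - M) = λ^2 - 10λ + 25.
For λ^2 - 10λ + 25 the discriminant is 0. It is a perfect square (0^2), so the roots are rational: λ = (10 ± 0)/2 = 5, 5.
Thus the eigenvalues (to 4 decimals) are 5 (modulus 5). The spectral radius is the largest modulus: r(A) = 5. (Cross-check: r(A) ≤ ||A||_2 ≈ 6.099; equality holds whenever A is normal, though it can also hold for some non-normal A.)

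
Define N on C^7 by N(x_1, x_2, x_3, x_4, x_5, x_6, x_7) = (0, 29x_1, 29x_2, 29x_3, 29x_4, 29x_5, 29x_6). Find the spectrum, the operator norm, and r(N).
sigma(N) = {0}; ||N|| = 29; r(N) = 0. (N is nilpotent with N^7 = 0.)

On C^7, N is a strictly lower-triangular matrix with 29 on the subdiagonal and zeros elsewhere, so its characteristic polynomial is lambda^7 and every eigenvalue is 0: sigma(N) = {0}. For the operator norm, N e_i = 29e_{i+1} for i = 1, ..., 6 and N e_7 = 0, so the singular values of N are 29 (with multiplicity 6) and 0; hence ||N|| = 29. The spectral radius r(N) = max|lambda| = 0. Note ||N|| > r(N) — characteristic of non-normal nilpotent operators. Indeed N^7 = 0.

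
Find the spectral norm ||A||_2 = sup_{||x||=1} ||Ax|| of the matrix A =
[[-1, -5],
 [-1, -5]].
||A||_2 = sqrt(52) ≈ 7.2111 (= sqrt(largest eigenvalue of A^T A))

||A||_2 = sigma_max(A) = sqrt(lambda_max(A^T A)). Form the symmetric matrix M = A^T A =
[[2, 10],
 [10, 50]].
Its characteristic polynomial (trace, determinant of M give the coefficients) is
  p(λ) = det(λ I - M) = λ^2 - 52λ.
For λ^2 - 52λ the discriminant is 2704. It is a perfect square (52^2), so the roots are rational: λ = (52 ± 52)/2 = 52, 0.
So the eigenvalues of A^T A are ≈ 0, 52 (all ≥ 0, as they must be for A^T A). The largest is λ_max = 52, hence ||A||_2 = sqrt(λ_max) = sqrt(52) ≈ 7.2111.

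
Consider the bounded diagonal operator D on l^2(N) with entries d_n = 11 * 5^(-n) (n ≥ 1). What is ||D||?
||D|| = 11/5 (attained at n = 1)

For D diagonal, ||D|| = sup_n |d_n|. The sequence d_n = 11 * 5^(-n) is positive and strictly decreasing (ratio 5^(-1) < 1), so the supremum is d_1 = 11/5. Hence ||D|| = 11/5.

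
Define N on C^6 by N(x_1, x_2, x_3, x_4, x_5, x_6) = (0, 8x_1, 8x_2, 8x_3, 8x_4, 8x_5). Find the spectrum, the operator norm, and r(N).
sigma(N) = {0}; ||N|| = 8; r(N) = 0. (N is nilpotent with N^6 = 0.)

On C^6, N is a strictly lower-triangular matrix with 8 on the subdiagonal and zeros elsewhere, so its characteristic polynomial is lambda^6 and every eigenvalue is 0: sigma(N) = {0}. For the operator norm, N e_i = 8e_{i+1} for i = 1, ..., 5 and N e_6 = 0, so the singular values of N are 8 (with multiplicity 5) and 0; hence ||N|| = 8. The spectral radius r(N) = max|lambda| = 0. Note ||N|| > r(N) — characteristic of non-normal nilpotent operators. Indeed N^6 = 0.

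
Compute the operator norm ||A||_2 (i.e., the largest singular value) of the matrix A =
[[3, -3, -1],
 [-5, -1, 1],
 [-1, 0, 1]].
||A||_2 ≈ 6.1677 (= sqrt(largest eigenvalue of A^T A))

||A||_2 = sigma_max(A) = sqrt(lambda_max(A^T A)). Form the symmetric matrix M = A^T A =
[[35, -4, -9],
 [-4, 10, 2],
 [-9, 2, 3]].
Its characteristic polynomial (trace, sum of principal 2x2 minors, determinant of M give the coefficients) is
  p(λ) = det(λ I - M) = λ^3 - 48λ^2 + 384λ - 196.
No integer candidate from the rational root theorem (±divisors of 196) is a root, so the roots are irrational. The cubic discriminant is Δ = 90532944 > 0, so there are three distinct real roots. p(0) = -196 and p(1) = 141 have opposite signs, so a root lies in (0, 1); Newton's method refines it to λ ≈ 0.5475. p(9) = 101 and p(10) = -156 have opposite signs, so a root lies in (9, 10); Newton's method refines it to λ ≈ 9.4115. p(38) = -44 and p(39) = 1091 have opposite signs, so a root lies in (38, 39); Newton's method refines it to λ ≈ 38.0411. Check (Vieta): the three roots sum to 48, matching tr M = 48.
So the eigenvalues of A^T A are ≈ 0.5475, 9.4115, 38.0411 (all ≥ 0, as they must be for A^T A). The largest is λ_max ≈ 38.0411, hence ||A||_2 = sqrt(λ_max) ≈ 6.1677.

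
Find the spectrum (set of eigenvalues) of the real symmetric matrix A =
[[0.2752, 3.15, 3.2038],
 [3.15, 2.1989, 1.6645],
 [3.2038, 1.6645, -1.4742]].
sigma(A) ≈ {-4, -1, 6}

A is real symmetric, so its spectrum consists of real eigenvalues. Expanding the characteristic polynomial of the displayed matrix gives
  det(λ I - A) = p(λ) = λ^3 + (-1)λ^2 + (-26)λ + (-24).
Solving p(λ) = 0 yields eigenvalues ≈ -4, -1, 6. (A is shown rounded to 4 decimals, so these recover the underlying integer eigenvalues to within that precision.)
Verification: the trace of A = 1 equals the sum of eigenvalues 1, and det(A) ≈ 23.9991 matches the eigenvalue product 24.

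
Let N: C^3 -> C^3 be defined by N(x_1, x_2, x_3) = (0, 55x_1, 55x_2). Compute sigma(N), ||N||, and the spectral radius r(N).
sigma(N) = {0}; ||N|| = 55; r(N) = 0. (N is nilpotent with N^3 = 0.)

On C^3, N is a strictly lower-triangular matrix with 55 on the subdiagonal and zeros elsewhere, so its characteristic polynomial is lambda^3 and every eigenvalue is 0: sigma(N) = {0}. For the operator norm, N e_i = 55e_{i+1} for i = 1, ..., 2 and N e_3 = 0, so the singular values of N are 55 (with multiplicity 2) and 0; hence ||N|| = 55. The spectral radius r(N) = max|lambda| = 0. Note ||N|| > r(N) — characteristic of non-normal nilpotent operators. Indeed N^3 = 0.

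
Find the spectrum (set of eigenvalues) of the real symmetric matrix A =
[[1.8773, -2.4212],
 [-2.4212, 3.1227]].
sigma(A) ≈ {0, 5}

A is real symmetric, so its spectrum consists of real eigenvalues. Expanding the characteristic polynomial of the displayed matrix gives
  det(λ I - A) = p(λ) = λ^2 + (-5)λ + (0).
Solving p(λ) = 0 yields eigenvalues ≈ 0, 5. (A is shown rounded to 4 decimals, so these recover the underlying integer eigenvalues to within that precision.)
Verification: the trace of A = 5 equals the sum of eigenvalues 5, and det(A) ≈ 0.0000 matches the eigenvalue product 0.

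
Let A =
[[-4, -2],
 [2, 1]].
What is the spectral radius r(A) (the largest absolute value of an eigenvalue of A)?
r(A) = 3

The eigenvalues of A are the roots of its characteristic polynomial. With M = A (coefficients from the trace and determinant):
  p(λ) = det(λ I - M) = λ^2 + 3λ.
For λ^2 + 3λ the discriminant is 9. It is a perfect square (3^2), so the roots are rational: λ = (-3 ± 3)/2 = 0, -3.
Thus the eigenvalues (to 4 decimals) are 0 (modulus 0); -3 (modulus 3). The spectral radius is the largest modulus: r(A) = 3. (Cross-check: r(A) ≤ ||A||_2 ≈ 5; equality holds whenever A is normal, though it can also hold for some non-normal A.)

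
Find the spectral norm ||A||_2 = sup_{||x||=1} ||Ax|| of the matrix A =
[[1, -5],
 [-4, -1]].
||A||_2 = sqrt((43 + sqrt(85))/2) ≈ 5.1098 (= sqrt(largest eigenvalue of A^T A))

||A||_2 = sigma_max(A) = sqrt(lambda_max(A^T A)). Form the symmetric matrix M = A^T A =
[[17, -1],
 [-1, 26]].
Its characteristic polynomial (trace, determinant of M give the coefficients) is
  p(λ) = det(λ I - M) = λ^2 - 43λ + 441.
For λ^2 - 43λ + 441 the discriminant is 85. It is nonnegative but not a perfect square, so the roots are real and irrational: λ = (43 ± sqrt(85))/2 ≈ 26.1098, 16.8902.
So the eigenvalues of A^T A are ≈ 16.8902, 26.1098 (all ≥ 0, as they must be for A^T A). The largest is λ_max = (43 + sqrt(85))/2 ≈ 26.1098, hence ||A||_2 = sqrt(λ_max) = sqrt((43 + sqrt(85))/2) ≈ 5.1098.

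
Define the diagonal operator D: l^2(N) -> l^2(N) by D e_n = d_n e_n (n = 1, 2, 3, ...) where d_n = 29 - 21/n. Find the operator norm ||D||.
||D|| = 29

For a diagonal operator on l^2 with entries d_n, ||D|| = sup_n |d_n|. Here d_1 = 8, d_2 = 37/2, ..., and d_n = 29 - 21/n increases monotonically toward 29. All terms lie in [8, 29), so |d_n| = d_n and the supremum is the limit 29, which is not attained by any individual d_n. Hence ||D|| = 29.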